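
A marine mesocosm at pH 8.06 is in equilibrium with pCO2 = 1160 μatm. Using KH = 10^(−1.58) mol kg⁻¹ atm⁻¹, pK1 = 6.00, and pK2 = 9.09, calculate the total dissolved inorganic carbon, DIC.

[CO2*] = KH · pCO2 = 10^(−1.58) × 1160×10^-6 = 3.051×10^-5 mol/kg
α₀ = 1/(1 + K1/[H⁺] + K1K2/[H⁺]²) = 1/(1 + 10^+2.06 + 10^+1.03) = 0.007903
DIC = [CO2*]/α₀ = 3.051×10^-5 / 0.007903 = 3.86 mmol/kg

DIC = 3.86 mmol/kg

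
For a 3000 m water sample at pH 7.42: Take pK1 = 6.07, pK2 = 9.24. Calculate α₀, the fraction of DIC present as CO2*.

α₀ = 1 / (1 + K1/[H⁺] + K1K2/[H⁺]²) = 1 / (1 + 10^+1.35 + 10^-0.47)
   = 1 / (1 + 22.387 + 0.33884) = 1/23.726 = 0.04215

α₀ = 0.0421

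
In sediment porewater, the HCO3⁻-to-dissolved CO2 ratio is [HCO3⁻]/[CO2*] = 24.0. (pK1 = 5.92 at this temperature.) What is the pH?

pH = 7.30

From K1 = [H⁺][HCO3⁻]/[CO2*]:  pH = pK1 + log₁₀([HCO3⁻]/[CO2*])
log₁₀(24.0) = +1.380
pH = 5.92 + (+1.380) = 7.30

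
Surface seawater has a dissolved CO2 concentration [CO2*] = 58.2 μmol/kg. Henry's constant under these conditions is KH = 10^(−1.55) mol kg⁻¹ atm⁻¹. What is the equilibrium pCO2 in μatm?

KH = 10^(−1.55) = 2.818×10^-2 mol kg⁻¹ atm⁻¹
pCO2 = [CO2*]/KH = 58.2×10^-6 / 2.818×10^-2 = 2.07×10^-3 atm = 2070 μatm

pCO2 = 2070 μatm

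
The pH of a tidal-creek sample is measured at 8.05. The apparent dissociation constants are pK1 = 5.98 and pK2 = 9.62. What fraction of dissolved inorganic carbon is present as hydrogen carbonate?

α₁ = 0.966

α₁ = 1 / (1 + [H⁺]/K1 + K2/[H⁺]) = 1 / (1 + 10^-2.07 + 10^-1.57)
   = 1 / (1 + 0.0085114 + 0.026915) = 1/1.0354 = 0.9658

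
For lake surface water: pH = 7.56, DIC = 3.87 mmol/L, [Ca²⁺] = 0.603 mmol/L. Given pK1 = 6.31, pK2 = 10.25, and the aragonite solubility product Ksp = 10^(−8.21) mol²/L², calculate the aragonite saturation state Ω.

Ω = 0.730

α₂ = 1 / (1 + [H⁺]/K2 + [H⁺]²/(K1K2)) = 1 / (1 + 10^+2.69 + 10^+1.44)
   = 1 / (1 + 489.78 + 27.542) = 1/518.32 = 0.001929
[CO3²⁻] = α₂ × DIC = 0.001929 × 3.87 = 0.007466 mmol/L = 7.466 μmol/L
Ksp = 10^(−8.21) = 6.166×10^-9
Ω = [Ca²⁺][CO3²⁻]/Ksp = (0.603×10^-3)(7.466×10^-6) / 6.166×10^-9 = 0.730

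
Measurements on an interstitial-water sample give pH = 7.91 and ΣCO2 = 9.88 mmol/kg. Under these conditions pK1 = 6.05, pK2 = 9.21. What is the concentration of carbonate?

[CO3²⁻] = 0.465 mmol/kg

α₂ = 1 / (1 + [H⁺]/K2 + [H⁺]²/(K1K2)) = 1 / (1 + 10^+1.30 + 10^-0.56)
   = 1 / (1 + 19.953 + 0.27542) = 1/21.228 = 0.04711
[CO3²⁻] = α₂ × DIC = 0.04711 × 9.88 = 0.465 mmol/kg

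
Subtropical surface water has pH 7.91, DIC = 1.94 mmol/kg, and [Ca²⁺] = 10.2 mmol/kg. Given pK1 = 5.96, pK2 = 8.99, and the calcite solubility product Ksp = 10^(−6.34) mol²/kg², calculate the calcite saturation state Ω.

α₂ = 1 / (1 + [H⁺]/K2 + [H⁺]²/(K1K2)) = 1 / (1 + 10^+1.08 + 10^-0.87)
   = 1 / (1 + 12.023 + 0.13490) = 1/13.158 = 0.07600
[CO3²⁻] = α₂ × DIC = 0.07600 × 1.94 = 0.1474 mmol/kg
Ksp = 10^(−6.34) = 4.571×10^-7
Ω = [Ca²⁺][CO3²⁻]/Ksp = (10.2×10^-3)(1.474×10^-4) / 4.571×10^-7 = 3.29

Ω = 3.29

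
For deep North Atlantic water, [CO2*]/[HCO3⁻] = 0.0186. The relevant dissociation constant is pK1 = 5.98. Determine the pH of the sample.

pH = 7.71

From K1 = [H⁺][HCO3⁻]/[CO2*]:  pH = pK1 − log₁₀([CO2*]/[HCO3⁻])
log₁₀(0.0186) = -1.730
pH = 5.98 − (-1.730) = 7.71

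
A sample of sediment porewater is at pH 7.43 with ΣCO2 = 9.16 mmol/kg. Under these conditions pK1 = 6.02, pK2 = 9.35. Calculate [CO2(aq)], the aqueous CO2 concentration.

[CO2*] = 0.339 mmol/kg

α₀ = 1 / (1 + K1/[H⁺] + K1K2/[H⁺]²) = 1 / (1 + 10^+1.41 + 10^-0.51)
   = 1 / (1 + 25.704 + 0.30903) = 1/27.013 = 0.03702
[CO2*] = α₀ × DIC = 0.03702 × 9.16 = 0.339 mmol/kg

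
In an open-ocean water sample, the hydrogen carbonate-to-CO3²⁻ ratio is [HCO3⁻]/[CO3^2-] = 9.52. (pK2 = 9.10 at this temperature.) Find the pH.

From K2 = [H⁺][CO3^2-]/[HCO3⁻]:  pH = pK2 − log₁₀([HCO3⁻]/[CO3^2-])
log₁₀(9.52) = +0.979
pH = 9.10 − (+0.979) = 8.12

pH = 8.12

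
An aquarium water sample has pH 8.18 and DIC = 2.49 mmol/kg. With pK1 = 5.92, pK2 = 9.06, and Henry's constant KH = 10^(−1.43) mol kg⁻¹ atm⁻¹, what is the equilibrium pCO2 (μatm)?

pCO2 = 324 μatm

α₀ = 1 / (1 + K1/[H⁺] + K1K2/[H⁺]²) = 1 / (1 + 10^+2.26 + 10^+1.38)
   = 1 / (1 + 181.97 + 23.988) = 1/206.96 = 0.004832
[CO2*] = α₀ × DIC = 0.004832 × 2.49 = 0.01203 mmol/kg = 12.03 μmol/kg
pCO2 = [CO2*]/KH = 1.203×10^-5 / 3.715×10^-2 = 324 μatm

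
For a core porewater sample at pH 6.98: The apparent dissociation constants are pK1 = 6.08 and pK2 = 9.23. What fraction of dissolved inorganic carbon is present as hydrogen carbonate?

α₁ = 1 / (1 + [H⁺]/K1 + K2/[H⁺]) = 1 / (1 + 10^-0.90 + 10^-2.25)
   = 1 / (1 + 0.12589 + 0.0056234) = 1/1.1315 = 0.8838

α₁ = 0.884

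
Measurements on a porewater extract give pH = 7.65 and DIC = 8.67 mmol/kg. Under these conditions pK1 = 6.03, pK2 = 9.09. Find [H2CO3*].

[CO2*] = 0.196 mmol/kg

α₀ = 1 / (1 + K1/[H⁺] + K1K2/[H⁺]²) = 1 / (1 + 10^+1.62 + 10^+0.18)
   = 1 / (1 + 41.687 + 1.5136) = 1/44.200 = 0.02262
[CO2*] = α₀ × DIC = 0.02262 × 8.67 = 0.196 mmol/kg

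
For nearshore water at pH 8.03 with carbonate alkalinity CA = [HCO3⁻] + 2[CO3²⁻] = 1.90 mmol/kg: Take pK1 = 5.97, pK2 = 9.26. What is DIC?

DIC = 1.81 mmol/kg

CA = [HCO3⁻] + 2[CO3²⁻] = (α₁ + 2α₂)·DIC
At pH 8.03: [H⁺]/K1 = 10^-2.06 = 0.0087096, K2/[H⁺] = 10^-1.23 = 0.058884
α₁ = 1/(1 + 0.0087096 + 0.058884) = 1/1.0676 = 0.9367; α₂ = α₁·K2/[H⁺] = 0.05516
α₁ + 2α₂ = 1.0470
DIC = CA / (α₁ + 2α₂) = 1.90 / 1.0470 = 1.81 mmol/kg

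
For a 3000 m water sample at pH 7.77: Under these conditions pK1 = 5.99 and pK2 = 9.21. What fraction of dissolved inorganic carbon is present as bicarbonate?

α₁ = 1 / (1 + [H⁺]/K1 + K2/[H⁺]) = 1 / (1 + 10^-1.78 + 10^-1.44)
   = 1 / (1 + 0.016596 + 0.036308) = 1/1.0529 = 0.9498

α₁ = 0.950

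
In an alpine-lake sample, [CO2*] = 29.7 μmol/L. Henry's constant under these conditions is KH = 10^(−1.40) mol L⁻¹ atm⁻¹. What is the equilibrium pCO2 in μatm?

pCO2 = 746 μatm

KH = 10^(−1.40) = 3.981×10^-2 mol L⁻¹ atm⁻¹
pCO2 = [CO2*]/KH = 29.7×10^-6 / 3.981×10^-2 = 7.46×10^-4 atm = 746 μatm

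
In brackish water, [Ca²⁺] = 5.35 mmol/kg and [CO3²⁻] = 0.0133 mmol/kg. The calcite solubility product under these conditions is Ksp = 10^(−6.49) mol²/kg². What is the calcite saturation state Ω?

Ksp = 10^(−6.49) = 3.236×10^-7
Ω = [Ca²⁺][CO3²⁻]/Ksp = (5.35×10^-3)(0.0133×10^-3) / 3.236×10^-7 = 0.220

Ω = 0.220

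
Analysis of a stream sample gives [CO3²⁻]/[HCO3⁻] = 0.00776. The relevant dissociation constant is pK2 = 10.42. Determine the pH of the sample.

From K2 = [H⁺][CO3²⁻]/[HCO3⁻]:  pH = pK2 + log₁₀([CO3²⁻]/[HCO3⁻])
log₁₀(0.00776) = -2.110
pH = 10.42 + (-2.110) = 8.31

pH = 8.31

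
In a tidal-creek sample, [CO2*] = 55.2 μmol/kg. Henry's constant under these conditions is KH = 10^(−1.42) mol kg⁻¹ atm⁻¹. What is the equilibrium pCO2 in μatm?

KH = 10^(−1.42) = 3.802×10^-2 mol kg⁻¹ atm⁻¹
pCO2 = [CO2*]/KH = 55.2×10^-6 / 3.802×10^-2 = 1.45×10^-3 atm = 1450 μatm

pCO2 = 1450 μatm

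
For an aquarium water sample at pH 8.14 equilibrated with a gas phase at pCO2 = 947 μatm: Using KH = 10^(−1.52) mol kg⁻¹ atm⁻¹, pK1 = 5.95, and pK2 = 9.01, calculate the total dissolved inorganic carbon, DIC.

[CO2*] = KH · pCO2 = 10^(−1.52) × 947×10^-6 = 2.860×10^-5 mol/kg
α₀ = 1/(1 + K1/[H⁺] + K1K2/[H⁺]²) = 1/(1 + 10^+2.19 + 10^+1.32) = 0.005657
DIC = [CO2*]/α₀ = 2.860×10^-5 / 0.005657 = 5.06 mmol/kg

DIC = 5.06 mmol/kg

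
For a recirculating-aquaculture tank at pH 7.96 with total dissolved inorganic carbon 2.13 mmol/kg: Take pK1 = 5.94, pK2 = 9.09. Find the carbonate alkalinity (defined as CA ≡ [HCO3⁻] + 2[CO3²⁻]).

CA = 2.26 mmol/kg

CA = [HCO3⁻] + 2[CO3²⁻] = (α₁ + 2α₂)·DIC
At pH 7.96: [H⁺]/K1 = 10^-2.02 = 0.0095499, K2/[H⁺] = 10^-1.13 = 0.074131
α₁ = 1/(1 + 0.0095499 + 0.074131) = 1/1.0837 = 0.9228; α₂ = α₁·K2/[H⁺] = 0.06841
α₁ + 2α₂ = 1.0596
CA = 1.0596 × 2.13 = 2.26 mmol/kg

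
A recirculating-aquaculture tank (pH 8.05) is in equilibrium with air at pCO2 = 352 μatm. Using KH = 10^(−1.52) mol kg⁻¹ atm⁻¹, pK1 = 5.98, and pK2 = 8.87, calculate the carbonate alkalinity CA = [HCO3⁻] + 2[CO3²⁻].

CA = 1.63 mmol/kg

[CO2*] = KH · pCO2 = 10^(−1.52) × 352×10^-6 = 1.063×10^-5 mol/kg
α₀ = 1/(1 + K1/[H⁺] + K1K2/[H⁺]²) = 1/(1 + 10^+2.07 + 10^+1.25) = 0.007338
DIC = [CO2*]/α₀ = 1.063×10^-5 / 0.007338 = 1.449 mmol/kg
CA = (α₁ + 2α₂)·DIC = (0.8622 + 2×0.1305) × 1.449 = 1.63 mmol/kg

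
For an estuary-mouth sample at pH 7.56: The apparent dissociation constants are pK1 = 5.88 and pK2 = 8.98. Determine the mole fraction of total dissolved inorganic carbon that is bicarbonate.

α₁ = 0.944

α₁ = 1 / (1 + [H⁺]/K1 + K2/[H⁺]) = 1 / (1 + 10^-1.68 + 10^-1.42)
   = 1 / (1 + 0.020893 + 0.038019) = 1/1.0589 = 0.9444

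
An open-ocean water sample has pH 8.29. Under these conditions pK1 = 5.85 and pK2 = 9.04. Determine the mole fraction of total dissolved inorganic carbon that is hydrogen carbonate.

α₁ = 0.846

α₁ = 1 / (1 + [H⁺]/K1 + K2/[H⁺]) = 1 / (1 + 10^-2.44 + 10^-0.75)
   = 1 / (1 + 0.0036308 + 0.17783) = 1/1.1815 = 0.8464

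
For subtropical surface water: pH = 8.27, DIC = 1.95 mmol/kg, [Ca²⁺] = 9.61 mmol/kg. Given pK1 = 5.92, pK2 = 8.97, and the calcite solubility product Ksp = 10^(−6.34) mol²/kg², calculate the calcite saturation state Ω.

Ω = 6.79

α₂ = 1 / (1 + [H⁺]/K2 + [H⁺]²/(K1K2)) = 1 / (1 + 10^+0.70 + 10^-1.65)
   = 1 / (1 + 5.0119 + 0.022387) = 1/6.0343 = 0.1657
[CO3²⁻] = α₂ × DIC = 0.1657 × 1.95 = 0.3232 mmol/kg
Ksp = 10^(−6.34) = 4.571×10^-7
Ω = [Ca²⁺][CO3²⁻]/Ksp = (9.61×10^-3)(3.232×10^-4) / 4.571×10^-7 = 6.79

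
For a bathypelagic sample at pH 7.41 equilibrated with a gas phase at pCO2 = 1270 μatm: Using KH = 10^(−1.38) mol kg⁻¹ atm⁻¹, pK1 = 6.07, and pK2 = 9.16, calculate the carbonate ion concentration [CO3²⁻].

[CO2*] = KH · pCO2 = 10^(−1.38) × 1270×10^-6 = 5.294×10^-5 mol/kg
α₀ = 1/(1 + K1/[H⁺] + K1K2/[H⁺]²) = 1/(1 + 10^+1.34 + 10^-0.41) = 0.04298
DIC = [CO2*]/α₀ = 5.294×10^-5 / 0.04298 = 1.232 mmol/kg
[CO3²⁻] = α₂·DIC; α₂ = 0.01672, so [CO3²⁻] = 0.01672 × 1.232 = 0.0206 mmol/kg

[CO3²⁻] = 0.0206 mmol/kg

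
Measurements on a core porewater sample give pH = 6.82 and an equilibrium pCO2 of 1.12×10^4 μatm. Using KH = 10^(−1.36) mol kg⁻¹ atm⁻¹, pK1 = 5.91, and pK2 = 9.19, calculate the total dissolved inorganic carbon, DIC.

DIC = 4.48 mmol/kg

[CO2*] = KH · pCO2 = 10^(−1.36) × 1.12×10^4×10^-6 = 4.889×10^-4 mol/kg
α₀ = 1/(1 + K1/[H⁺] + K1K2/[H⁺]²) = 1/(1 + 10^+0.91 + 10^-1.46) = 0.1091
DIC = [CO2*]/α₀ = 4.889×10^-4 / 0.1091 = 4.48 mmol/kg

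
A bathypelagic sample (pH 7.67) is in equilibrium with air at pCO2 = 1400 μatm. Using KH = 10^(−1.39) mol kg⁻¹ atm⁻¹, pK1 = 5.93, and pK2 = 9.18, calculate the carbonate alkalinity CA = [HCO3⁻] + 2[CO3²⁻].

[CO2*] = KH · pCO2 = 10^(−1.39) × 1400×10^-6 = 5.703×10^-5 mol/kg
α₀ = 1/(1 + K1/[H⁺] + K1K2/[H⁺]²) = 1/(1 + 10^+1.74 + 10^+0.23) = 0.01735
DIC = [CO2*]/α₀ = 5.703×10^-5 / 0.01735 = 3.288 mmol/kg
CA = (α₁ + 2α₂)·DIC = (0.9532 + 2×0.02946) × 3.288 = 3.33 mmol/kg

CA = 3.33 mmol/kg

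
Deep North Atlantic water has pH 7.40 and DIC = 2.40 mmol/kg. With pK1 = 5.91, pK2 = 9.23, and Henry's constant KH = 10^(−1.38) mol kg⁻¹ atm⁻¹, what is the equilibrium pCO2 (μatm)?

pCO2 = 1780 μatm

α₀ = 1 / (1 + K1/[H⁺] + K1K2/[H⁺]²) = 1 / (1 + 10^+1.49 + 10^-0.34)
   = 1 / (1 + 30.903 + 0.45709) = 1/32.360 = 0.03090
[CO2*] = α₀ × DIC = 0.03090 × 2.40 = 0.07417 mmol/kg
pCO2 = [CO2*]/KH = 7.417×10^-5 / 4.169×10^-2 = 1780 μatm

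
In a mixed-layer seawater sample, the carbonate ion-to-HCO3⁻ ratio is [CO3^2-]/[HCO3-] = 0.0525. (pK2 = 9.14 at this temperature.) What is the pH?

pH = 7.86

From K2 = [H⁺][CO3^2-]/[HCO3-]:  pH = pK2 + log₁₀([CO3^2-]/[HCO3-])
log₁₀(0.0525) = -1.280
pH = 9.14 + (-1.280) = 7.86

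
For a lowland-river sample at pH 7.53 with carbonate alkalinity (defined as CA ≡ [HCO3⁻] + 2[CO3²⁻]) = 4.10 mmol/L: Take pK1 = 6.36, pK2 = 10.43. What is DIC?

DIC = 4.37 mmol/L

CA = [HCO3⁻] + 2[CO3²⁻] = (α₁ + 2α₂)·DIC
At pH 7.53: [H⁺]/K1 = 10^-1.17 = 0.067608, K2/[H⁺] = 10^-2.90 = 0.0012589
α₁ = 1/(1 + 0.067608 + 0.0012589) = 1/1.0689 = 0.9356; α₂ = α₁·K2/[H⁺] = 0.001178
α₁ + 2α₂ = 0.9379
DIC = CA / (α₁ + 2α₂) = 4.10 / 0.9379 = 4.37 mmol/L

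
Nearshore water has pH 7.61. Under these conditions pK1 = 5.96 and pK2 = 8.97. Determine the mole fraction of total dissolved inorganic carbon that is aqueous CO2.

α₀ = 0.0210

α₀ = 1 / (1 + K1/[H⁺] + K1K2/[H⁺]²) = 1 / (1 + 10^+1.65 + 10^+0.29)
   = 1 / (1 + 44.668 + 1.9498) = 1/47.618 = 0.02100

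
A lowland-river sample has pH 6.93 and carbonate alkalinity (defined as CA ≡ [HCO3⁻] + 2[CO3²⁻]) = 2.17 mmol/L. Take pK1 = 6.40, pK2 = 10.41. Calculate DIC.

CA = [HCO3⁻] + 2[CO3²⁻] = (α₁ + 2α₂)·DIC
At pH 6.93: [H⁺]/K1 = 10^-0.53 = 0.29512, K2/[H⁺] = 10^-3.48 = 0.00033113
α₁ = 1/(1 + 0.29512 + 0.00033113) = 1/1.2955 = 0.7719; α₂ = α₁·K2/[H⁺] = 0.0002556
α₁ + 2α₂ = 0.7724
DIC = CA / (α₁ + 2α₂) = 2.17 / 0.7724 = 2.81 mmol/L

DIC = 2.81 mmol/L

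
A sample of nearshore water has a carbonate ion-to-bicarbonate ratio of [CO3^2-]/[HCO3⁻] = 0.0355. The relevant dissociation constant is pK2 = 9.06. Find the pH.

pH = 7.61

From K2 = [H⁺][CO3^2-]/[HCO3⁻]:  pH = pK2 + log₁₀([CO3^2-]/[HCO3⁻])
log₁₀(0.0355) = -1.450
pH = 9.06 + (-1.450) = 7.61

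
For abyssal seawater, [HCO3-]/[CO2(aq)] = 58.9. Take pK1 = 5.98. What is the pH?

pH = 7.75

From K1 = [H⁺][HCO3-]/[CO2(aq)]:  pH = pK1 + log₁₀([HCO3-]/[CO2(aq)])
log₁₀(58.9) = +1.770
pH = 5.98 + (+1.770) = 7.75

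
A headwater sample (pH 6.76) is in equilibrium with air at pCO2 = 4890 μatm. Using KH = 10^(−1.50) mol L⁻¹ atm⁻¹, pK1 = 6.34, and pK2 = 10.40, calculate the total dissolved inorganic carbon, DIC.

DIC = 0.561 mmol/L

[CO2*] = KH · pCO2 = 10^(−1.50) × 4890×10^-6 = 1.546×10^-4 mol/L
α₀ = 1/(1 + K1/[H⁺] + K1K2/[H⁺]²) = 1/(1 + 10^+0.42 + 10^-3.22) = 0.2754
DIC = [CO2*]/α₀ = 1.546×10^-4 / 0.2754 = 0.561 mmol/L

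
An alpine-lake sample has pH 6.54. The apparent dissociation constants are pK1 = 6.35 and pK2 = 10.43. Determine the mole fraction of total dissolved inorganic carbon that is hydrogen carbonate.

α₁ = 0.608

α₁ = 1 / (1 + [H⁺]/K1 + K2/[H⁺]) = 1 / (1 + 10^-0.19 + 10^-3.89)
   = 1 / (1 + 0.64565 + 0.00012882) = 1/1.6458 = 0.6076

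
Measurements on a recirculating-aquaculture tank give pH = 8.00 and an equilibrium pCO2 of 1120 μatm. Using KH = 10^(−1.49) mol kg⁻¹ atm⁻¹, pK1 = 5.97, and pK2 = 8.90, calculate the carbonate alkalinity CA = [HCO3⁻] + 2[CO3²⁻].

CA = 4.86 mmol/kg

[CO2*] = KH · pCO2 = 10^(−1.49) × 1120×10^-6 = 3.624×10^-5 mol/kg
α₀ = 1/(1 + K1/[H⁺] + K1K2/[H⁺]²) = 1/(1 + 10^+2.03 + 10^+1.13) = 0.008221
DIC = [CO2*]/α₀ = 3.624×10^-5 / 0.008221 = 4.409 mmol/kg
CA = (α₁ + 2α₂)·DIC = (0.8809 + 2×0.1109) × 4.409 = 4.86 mmol/kg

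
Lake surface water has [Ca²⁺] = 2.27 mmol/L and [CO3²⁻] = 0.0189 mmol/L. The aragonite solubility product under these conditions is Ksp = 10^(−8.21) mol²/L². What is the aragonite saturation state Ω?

Ksp = 10^(−8.21) = 6.166×10^-9
Ω = [Ca²⁺][CO3²⁻]/Ksp = (2.27×10^-3)(0.0189×10^-3) / 6.166×10^-9 = 6.96

Ω = 6.96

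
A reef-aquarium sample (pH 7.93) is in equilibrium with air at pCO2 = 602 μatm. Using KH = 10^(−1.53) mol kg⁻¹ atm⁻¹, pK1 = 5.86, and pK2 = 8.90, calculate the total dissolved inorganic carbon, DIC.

[CO2*] = KH · pCO2 = 10^(−1.53) × 602×10^-6 = 1.777×10^-5 mol/kg
α₀ = 1/(1 + K1/[H⁺] + K1K2/[H⁺]²) = 1/(1 + 10^+2.07 + 10^+1.10) = 0.007629
DIC = [CO2*]/α₀ = 1.777×10^-5 / 0.007629 = 2.33 mmol/kg

DIC = 2.33 mmol/kg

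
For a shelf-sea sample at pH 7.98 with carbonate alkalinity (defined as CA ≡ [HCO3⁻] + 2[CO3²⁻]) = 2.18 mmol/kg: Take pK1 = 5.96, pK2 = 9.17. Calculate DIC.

CA = [HCO3⁻] + 2[CO3²⁻] = (α₁ + 2α₂)·DIC
At pH 7.98: [H⁺]/K1 = 10^-2.02 = 0.0095499, K2/[H⁺] = 10^-1.19 = 0.064565
α₁ = 1/(1 + 0.0095499 + 0.064565) = 1/1.0741 = 0.9310; α₂ = α₁·K2/[H⁺] = 0.06011
α₁ + 2α₂ = 1.0512
DIC = CA / (α₁ + 2α₂) = 2.18 / 1.0512 = 2.07 mmol/kg

DIC = 2.07 mmol/kg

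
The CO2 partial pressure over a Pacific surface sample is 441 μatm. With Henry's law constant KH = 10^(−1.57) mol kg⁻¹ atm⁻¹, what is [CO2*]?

[CO2*] = 11.9 μmol/kg

KH = 10^(−1.57) = 2.692×10^-2 mol kg⁻¹ atm⁻¹
[CO2*] = KH · pCO2 = 2.692×10^-2 × 441×10^-6 atm = 1.19×10^-5 mol/kg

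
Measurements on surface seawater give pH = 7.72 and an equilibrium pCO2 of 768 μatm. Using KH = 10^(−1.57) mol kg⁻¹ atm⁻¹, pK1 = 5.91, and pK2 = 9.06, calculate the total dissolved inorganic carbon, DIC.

DIC = 1.42 mmol/kg

[CO2*] = KH · pCO2 = 10^(−1.57) × 768×10^-6 = 2.067×10^-5 mol/kg
α₀ = 1/(1 + K1/[H⁺] + K1K2/[H⁺]²) = 1/(1 + 10^+1.81 + 10^+0.47) = 0.01459
DIC = [CO2*]/α₀ = 2.067×10^-5 / 0.01459 = 1.42 mmol/kg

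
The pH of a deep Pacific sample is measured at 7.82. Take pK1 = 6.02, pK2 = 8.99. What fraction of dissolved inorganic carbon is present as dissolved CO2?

α₀ = 0.0146

α₀ = 1 / (1 + K1/[H⁺] + K1K2/[H⁺]²) = 1 / (1 + 10^+1.80 + 10^+0.63)
   = 1 / (1 + 63.096 + 4.2658) = 1/68.362 = 0.01463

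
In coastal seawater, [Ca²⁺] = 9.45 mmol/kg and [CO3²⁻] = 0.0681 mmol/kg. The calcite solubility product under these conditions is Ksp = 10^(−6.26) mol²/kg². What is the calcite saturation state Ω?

Ksp = 10^(−6.26) = 5.495×10^-7
Ω = [Ca²⁺][CO3²⁻]/Ksp = (9.45×10^-3)(0.0681×10^-3) / 5.495×10^-7 = 1.17

Ω = 1.17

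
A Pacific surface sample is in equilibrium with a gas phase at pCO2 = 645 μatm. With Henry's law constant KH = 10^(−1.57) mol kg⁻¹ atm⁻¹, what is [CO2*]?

[CO2*] = 17.4 μmol/kg

KH = 10^(−1.57) = 2.692×10^-2 mol kg⁻¹ atm⁻¹
[CO2*] = KH · pCO2 = 2.692×10^-2 × 645×10^-6 atm = 1.74×10^-5 mol/kg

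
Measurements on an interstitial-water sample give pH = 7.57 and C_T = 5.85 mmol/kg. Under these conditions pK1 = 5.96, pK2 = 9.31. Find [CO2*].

[CO2*] = 0.138 mmol/kg

α₀ = 1 / (1 + K1/[H⁺] + K1K2/[H⁺]²) = 1 / (1 + 10^+1.61 + 10^-0.13)
   = 1 / (1 + 40.738 + 0.74131) = 1/42.479 = 0.02354
[CO2*] = α₀ × DIC = 0.02354 × 5.85 = 0.138 mmol/kg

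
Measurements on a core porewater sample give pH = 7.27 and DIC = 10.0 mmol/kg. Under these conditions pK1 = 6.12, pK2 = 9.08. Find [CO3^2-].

[CO3²⁻] = 0.143 mmol/kg

α₂ = 1 / (1 + [H⁺]/K2 + [H⁺]²/(K1K2)) = 1 / (1 + 10^+1.81 + 10^+0.66)
   = 1 / (1 + 64.565 + 4.5709) = 1/70.136 = 0.01426
[CO3²⁻] = α₂ × DIC = 0.01426 × 10.0 = 0.143 mmol/kg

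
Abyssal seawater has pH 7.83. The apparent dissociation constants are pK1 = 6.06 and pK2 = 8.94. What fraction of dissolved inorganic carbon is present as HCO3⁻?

α₁ = 0.914

α₁ = 1 / (1 + [H⁺]/K1 + K2/[H⁺]) = 1 / (1 + 10^-1.77 + 10^-1.11)
   = 1 / (1 + 0.016982 + 0.077625) = 1/1.0946 = 0.9136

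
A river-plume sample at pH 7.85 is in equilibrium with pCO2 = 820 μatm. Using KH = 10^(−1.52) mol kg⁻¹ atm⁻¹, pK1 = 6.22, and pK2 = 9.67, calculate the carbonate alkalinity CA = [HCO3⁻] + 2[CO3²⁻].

CA = 1.09 mmol/kg

[CO2*] = KH · pCO2 = 10^(−1.52) × 820×10^-6 = 2.476×10^-5 mol/kg
α₀ = 1/(1 + K1/[H⁺] + K1K2/[H⁺]²) = 1/(1 + 10^+1.63 + 10^-0.19) = 0.02257
DIC = [CO2*]/α₀ = 2.476×10^-5 / 0.02257 = 1.097 mmol/kg
CA = (α₁ + 2α₂)·DIC = (0.9629 + 2×0.01457) × 1.097 = 1.09 mmol/kg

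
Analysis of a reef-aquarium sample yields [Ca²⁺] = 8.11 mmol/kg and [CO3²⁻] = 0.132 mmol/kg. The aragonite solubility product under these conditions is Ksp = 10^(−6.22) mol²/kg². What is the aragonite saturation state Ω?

Ω = 1.78

Ksp = 10^(−6.22) = 6.026×10^-7
Ω = [Ca²⁺][CO3²⁻]/Ksp = (8.11×10^-3)(0.132×10^-3) / 6.026×10^-7 = 1.78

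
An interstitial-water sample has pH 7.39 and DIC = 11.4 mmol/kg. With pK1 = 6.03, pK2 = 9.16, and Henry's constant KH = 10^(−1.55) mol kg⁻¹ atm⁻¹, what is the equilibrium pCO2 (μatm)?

α₀ = 1 / (1 + K1/[H⁺] + K1K2/[H⁺]²) = 1 / (1 + 10^+1.36 + 10^-0.41)
   = 1 / (1 + 22.909 + 0.38905) = 1/24.298 = 0.04116
[CO2*] = α₀ × DIC = 0.04116 × 11.4 = 0.4692 mmol/kg
pCO2 = [CO2*]/KH = 4.692×10^-4 / 2.818×10^-2 = 1.66×10^4 μatm

pCO2 = 1.66×10^4 μatm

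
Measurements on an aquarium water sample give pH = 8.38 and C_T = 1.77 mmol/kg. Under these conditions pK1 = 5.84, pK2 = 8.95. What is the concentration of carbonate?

[CO3²⁻] = 0.375 mmol/kg

α₂ = 1 / (1 + [H⁺]/K2 + [H⁺]²/(K1K2)) = 1 / (1 + 10^+0.57 + 10^-1.97)
   = 1 / (1 + 3.7154 + 0.010715) = 1/4.7261 = 0.2116
[CO3²⁻] = α₂ × DIC = 0.2116 × 1.77 = 0.375 mmol/kg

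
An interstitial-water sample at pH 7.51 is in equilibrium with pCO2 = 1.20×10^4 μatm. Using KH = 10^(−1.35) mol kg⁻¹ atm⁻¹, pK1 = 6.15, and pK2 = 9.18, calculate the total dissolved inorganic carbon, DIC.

[CO2*] = KH · pCO2 = 10^(−1.35) × 1.20×10^4×10^-6 = 5.360×10^-4 mol/kg
α₀ = 1/(1 + K1/[H⁺] + K1K2/[H⁺]²) = 1/(1 + 10^+1.36 + 10^-0.31) = 0.04099
DIC = [CO2*]/α₀ = 5.360×10^-4 / 0.04099 = 13.1 mmol/kg

DIC = 13.1 mmol/kg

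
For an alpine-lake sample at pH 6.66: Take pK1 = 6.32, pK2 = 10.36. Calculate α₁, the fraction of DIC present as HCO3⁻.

α₁ = 0.686

α₁ = 1 / (1 + [H⁺]/K1 + K2/[H⁺]) = 1 / (1 + 10^-0.34 + 10^-3.70)
   = 1 / (1 + 0.45709 + 0.00019953) = 1/1.4573 = 0.6862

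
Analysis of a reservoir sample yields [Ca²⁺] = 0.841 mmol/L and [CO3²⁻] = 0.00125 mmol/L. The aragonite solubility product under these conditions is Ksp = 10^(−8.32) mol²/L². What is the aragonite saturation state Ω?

Ω = 0.220

Ksp = 10^(−8.32) = 4.786×10^-9
Ω = [Ca²⁺][CO3²⁻]/Ksp = (0.841×10^-3)(0.00125×10^-3) / 4.786×10^-9 = 0.220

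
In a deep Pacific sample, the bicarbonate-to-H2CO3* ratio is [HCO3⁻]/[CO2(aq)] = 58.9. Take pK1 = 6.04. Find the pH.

From K1 = [H⁺][HCO3⁻]/[CO2(aq)]:  pH = pK1 + log₁₀([HCO3⁻]/[CO2(aq)])
log₁₀(58.9) = +1.770
pH = 6.04 + (+1.770) = 7.81

pH = 7.81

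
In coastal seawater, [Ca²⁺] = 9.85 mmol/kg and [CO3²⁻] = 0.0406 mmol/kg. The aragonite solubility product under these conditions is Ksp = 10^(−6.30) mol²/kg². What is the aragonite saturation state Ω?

Ω = 0.798

Ksp = 10^(−6.30) = 5.012×10^-7
Ω = [Ca²⁺][CO3²⁻]/Ksp = (9.85×10^-3)(0.0406×10^-3) / 5.012×10^-7 = 0.798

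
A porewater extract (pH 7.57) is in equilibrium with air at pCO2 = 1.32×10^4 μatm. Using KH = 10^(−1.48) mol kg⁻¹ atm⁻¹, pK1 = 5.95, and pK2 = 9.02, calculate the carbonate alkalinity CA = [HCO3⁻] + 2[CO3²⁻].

[CO2*] = KH · pCO2 = 10^(−1.48) × 1.32×10^4×10^-6 = 4.371×10^-4 mol/kg
α₀ = 1/(1 + K1/[H⁺] + K1K2/[H⁺]²) = 1/(1 + 10^+1.62 + 10^+0.17) = 0.02264
DIC = [CO2*]/α₀ = 4.371×10^-4 / 0.02264 = 19.30 mmol/kg
CA = (α₁ + 2α₂)·DIC = (0.9439 + 2×0.03349) × 19.30 = 19.5 mmol/kg

CA = 19.5 mmol/kg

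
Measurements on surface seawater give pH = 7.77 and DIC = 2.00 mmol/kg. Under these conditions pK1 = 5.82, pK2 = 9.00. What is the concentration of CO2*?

[CO2*] = 0.0210 mmol/kg

α₀ = 1 / (1 + K1/[H⁺] + K1K2/[H⁺]²) = 1 / (1 + 10^+1.95 + 10^+0.72)
   = 1 / (1 + 89.125 + 5.2481) = 1/95.373 = 0.01049
[CO2*] = α₀ × DIC = 0.01049 × 2.00 = 0.0210 mmol/kg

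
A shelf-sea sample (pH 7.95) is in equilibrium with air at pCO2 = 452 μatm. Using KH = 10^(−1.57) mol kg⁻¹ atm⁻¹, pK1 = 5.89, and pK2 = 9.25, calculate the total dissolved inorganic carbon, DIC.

[CO2*] = KH · pCO2 = 10^(−1.57) × 452×10^-6 = 1.217×10^-5 mol/kg
α₀ = 1/(1 + K1/[H⁺] + K1K2/[H⁺]²) = 1/(1 + 10^+2.06 + 10^+0.76) = 0.008226
DIC = [CO2*]/α₀ = 1.217×10^-5 / 0.008226 = 1.48 mmol/kg

DIC = 1.48 mmol/kg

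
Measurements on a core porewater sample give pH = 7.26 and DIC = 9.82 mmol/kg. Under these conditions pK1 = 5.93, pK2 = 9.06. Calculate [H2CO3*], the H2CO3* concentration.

[CO2*] = 0.432 mmol/kg

α₀ = 1 / (1 + K1/[H⁺] + K1K2/[H⁺]²) = 1 / (1 + 10^+1.33 + 10^-0.47)
   = 1 / (1 + 21.380 + 0.33884) = 1/22.718 = 0.04402
[CO2*] = α₀ × DIC = 0.04402 × 9.82 = 0.432 mmol/kg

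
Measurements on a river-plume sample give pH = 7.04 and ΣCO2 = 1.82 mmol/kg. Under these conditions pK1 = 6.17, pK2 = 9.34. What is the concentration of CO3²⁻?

[CO3²⁻] = 8.00 μmol/kg

α₂ = 1 / (1 + [H⁺]/K2 + [H⁺]²/(K1K2)) = 1 / (1 + 10^+2.30 + 10^+1.43)
   = 1 / (1 + 199.53 + 26.915) = 1/227.44 = 0.004397
[CO3²⁻] = α₂ × DIC = 0.004397 × 1.82 = 0.00800 mmol/kg = 8.00 μmol/kg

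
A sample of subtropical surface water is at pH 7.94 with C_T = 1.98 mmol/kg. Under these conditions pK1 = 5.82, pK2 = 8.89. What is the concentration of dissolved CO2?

α₀ = 1 / (1 + K1/[H⁺] + K1K2/[H⁺]²) = 1 / (1 + 10^+2.12 + 10^+1.17)
   = 1 / (1 + 131.83 + 14.791) = 1/147.62 = 0.006774
[CO2*] = α₀ × DIC = 0.006774 × 1.98 = 0.0134 mmol/kg = 13.4 μmol/kg

[CO2*] = 13.4 μmol/kg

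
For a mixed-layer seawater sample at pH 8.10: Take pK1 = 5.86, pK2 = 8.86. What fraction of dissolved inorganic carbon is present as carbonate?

α₂ = 1 / (1 + [H⁺]/K2 + [H⁺]²/(K1K2)) = 1 / (1 + 10^+0.76 + 10^-1.48)
   = 1 / (1 + 5.7544 + 0.033113) = 1/6.7875 = 0.1473

α₂ = 0.147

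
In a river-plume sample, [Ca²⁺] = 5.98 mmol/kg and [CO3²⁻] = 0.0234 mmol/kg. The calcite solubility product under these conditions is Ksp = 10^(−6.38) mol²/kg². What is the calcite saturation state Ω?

Ω = 0.336

Ksp = 10^(−6.38) = 4.169×10^-7
Ω = [Ca²⁺][CO3²⁻]/Ksp = (5.98×10^-3)(0.0234×10^-3) / 4.169×10^-7 = 0.336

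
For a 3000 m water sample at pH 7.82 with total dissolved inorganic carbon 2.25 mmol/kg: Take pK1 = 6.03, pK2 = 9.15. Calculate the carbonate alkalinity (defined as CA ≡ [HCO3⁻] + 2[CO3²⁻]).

CA = 2.31 mmol/kg

CA = [HCO3⁻] + 2[CO3²⁻] = (α₁ + 2α₂)·DIC
At pH 7.82: [H⁺]/K1 = 10^-1.79 = 0.016218, K2/[H⁺] = 10^-1.33 = 0.046774
α₁ = 1/(1 + 0.016218 + 0.046774) = 1/1.0630 = 0.9407; α₂ = α₁·K2/[H⁺] = 0.04400
α₁ + 2α₂ = 1.0287
CA = 1.0287 × 2.25 = 2.31 mmol/kg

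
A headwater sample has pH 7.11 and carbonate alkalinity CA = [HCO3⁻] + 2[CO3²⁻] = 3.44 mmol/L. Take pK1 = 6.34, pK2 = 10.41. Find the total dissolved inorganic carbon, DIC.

CA = [HCO3⁻] + 2[CO3²⁻] = (α₁ + 2α₂)·DIC
At pH 7.11: [H⁺]/K1 = 10^-0.77 = 0.16982, K2/[H⁺] = 10^-3.30 = 0.00050119
α₁ = 1/(1 + 0.16982 + 0.00050119) = 1/1.1703 = 0.8545; α₂ = α₁·K2/[H⁺] = 0.0004282
α₁ + 2α₂ = 0.8553
DIC = CA / (α₁ + 2α₂) = 3.44 / 0.8553 = 4.02 mmol/L

DIC = 4.02 mmol/L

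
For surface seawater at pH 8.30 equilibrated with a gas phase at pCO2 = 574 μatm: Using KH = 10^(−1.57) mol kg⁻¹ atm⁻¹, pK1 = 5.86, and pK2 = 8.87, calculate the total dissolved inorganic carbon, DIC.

[CO2*] = KH · pCO2 = 10^(−1.57) × 574×10^-6 = 1.545×10^-5 mol/kg
α₀ = 1/(1 + K1/[H⁺] + K1K2/[H⁺]²) = 1/(1 + 10^+2.44 + 10^+1.87) = 0.002853
DIC = [CO2*]/α₀ = 1.545×10^-5 / 0.002853 = 5.42 mmol/kg

DIC = 5.42 mmol/kg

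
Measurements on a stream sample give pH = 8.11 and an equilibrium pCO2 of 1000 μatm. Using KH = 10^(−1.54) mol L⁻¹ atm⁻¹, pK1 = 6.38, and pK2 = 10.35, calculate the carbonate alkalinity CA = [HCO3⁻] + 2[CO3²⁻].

[CO2*] = KH · pCO2 = 10^(−1.54) × 1000×10^-6 = 2.884×10^-5 mol/L
α₀ = 1/(1 + K1/[H⁺] + K1K2/[H⁺]²) = 1/(1 + 10^+1.73 + 10^-0.51) = 0.01818
DIC = [CO2*]/α₀ = 2.884×10^-5 / 0.01818 = 1.587 mmol/L
CA = (α₁ + 2α₂)·DIC = (0.9762 + 2×0.005617) × 1.587 = 1.57 mmol/L

CA = 1.57 mmol/L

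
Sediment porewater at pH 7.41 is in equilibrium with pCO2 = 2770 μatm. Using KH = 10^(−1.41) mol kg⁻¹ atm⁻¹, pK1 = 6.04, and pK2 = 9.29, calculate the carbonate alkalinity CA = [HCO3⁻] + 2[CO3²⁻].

[CO2*] = KH · pCO2 = 10^(−1.41) × 2770×10^-6 = 1.078×10^-4 mol/kg
α₀ = 1/(1 + K1/[H⁺] + K1K2/[H⁺]²) = 1/(1 + 10^+1.37 + 10^-0.51) = 0.04040
DIC = [CO2*]/α₀ = 1.078×10^-4 / 0.04040 = 2.667 mmol/kg
CA = (α₁ + 2α₂)·DIC = (0.9471 + 2×0.01249) × 2.667 = 2.59 mmol/kg

CA = 2.59 mmol/kg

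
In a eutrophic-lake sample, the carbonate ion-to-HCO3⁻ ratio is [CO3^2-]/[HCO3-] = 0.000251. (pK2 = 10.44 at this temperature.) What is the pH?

From K2 = [H⁺][CO3^2-]/[HCO3-]:  pH = pK2 + log₁₀([CO3^2-]/[HCO3-])
log₁₀(0.000251) = -3.600
pH = 10.44 + (-3.600) = 6.84

pH = 6.84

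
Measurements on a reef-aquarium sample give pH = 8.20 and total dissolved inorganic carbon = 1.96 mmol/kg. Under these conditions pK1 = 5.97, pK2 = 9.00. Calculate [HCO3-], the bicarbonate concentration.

α₁ = 1 / (1 + [H⁺]/K1 + K2/[H⁺]) = 1 / (1 + 10^-2.23 + 10^-0.80)
   = 1 / (1 + 0.0058884 + 0.15849) = 1/1.1644 = 0.8588
[HCO3⁻] = α₁ × DIC = 0.8588 × 1.96 = 1.68 mmol/kg

[HCO3⁻] = 1.68 mmol/kg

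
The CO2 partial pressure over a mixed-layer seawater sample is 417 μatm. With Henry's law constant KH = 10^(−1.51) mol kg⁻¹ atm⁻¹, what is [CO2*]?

KH = 10^(−1.51) = 3.090×10^-2 mol kg⁻¹ atm⁻¹
[CO2*] = KH · pCO2 = 3.090×10^-2 × 417×10^-6 atm = 1.29×10^-5 mol/kg

[CO2*] = 12.9 μmol/kg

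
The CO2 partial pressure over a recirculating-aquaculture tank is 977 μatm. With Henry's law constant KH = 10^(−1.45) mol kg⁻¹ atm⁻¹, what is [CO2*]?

[CO2*] = 34.7 μmol/kg

KH = 10^(−1.45) = 3.548×10^-2 mol kg⁻¹ atm⁻¹
[CO2*] = KH · pCO2 = 3.548×10^-2 × 977×10^-6 atm = 3.47×10^-5 mol/kg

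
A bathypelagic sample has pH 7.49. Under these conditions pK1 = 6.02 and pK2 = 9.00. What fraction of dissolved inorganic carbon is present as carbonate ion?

α₂ = 0.0290

α₂ = 1 / (1 + [H⁺]/K2 + [H⁺]²/(K1K2)) = 1 / (1 + 10^+1.51 + 10^+0.04)
   = 1 / (1 + 32.359 + 1.0965) = 1/34.456 = 0.02902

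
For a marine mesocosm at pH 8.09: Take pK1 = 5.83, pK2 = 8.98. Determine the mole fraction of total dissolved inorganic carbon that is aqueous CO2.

α₀ = 1 / (1 + K1/[H⁺] + K1K2/[H⁺]²) = 1 / (1 + 10^+2.26 + 10^+1.37)
   = 1 / (1 + 181.97 + 23.442) = 1/206.41 = 0.004845

α₀ = 0.00484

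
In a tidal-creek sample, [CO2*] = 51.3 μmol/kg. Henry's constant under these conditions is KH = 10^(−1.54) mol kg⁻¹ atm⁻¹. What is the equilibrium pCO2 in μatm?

pCO2 = 1780 μatm

KH = 10^(−1.54) = 2.884×10^-2 mol kg⁻¹ atm⁻¹
pCO2 = [CO2*]/KH = 51.3×10^-6 / 2.884×10^-2 = 1.78×10^-3 atm = 1780 μatm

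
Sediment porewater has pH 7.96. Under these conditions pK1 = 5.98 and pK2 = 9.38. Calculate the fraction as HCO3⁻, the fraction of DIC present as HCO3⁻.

α₁ = 0.954

α₁ = 1 / (1 + [H⁺]/K1 + K2/[H⁺]) = 1 / (1 + 10^-1.98 + 10^-1.42)
   = 1 / (1 + 0.010471 + 0.038019) = 1/1.0485 = 0.9538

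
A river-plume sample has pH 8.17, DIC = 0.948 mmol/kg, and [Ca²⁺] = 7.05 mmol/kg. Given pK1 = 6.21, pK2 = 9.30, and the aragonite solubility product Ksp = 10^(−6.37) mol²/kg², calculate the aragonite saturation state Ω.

Ω = 1.07

α₂ = 1 / (1 + [H⁺]/K2 + [H⁺]²/(K1K2)) = 1 / (1 + 10^+1.13 + 10^-0.83)
   = 1 / (1 + 13.490 + 0.14791) = 1/14.638 = 0.06832
[CO3²⁻] = α₂ × DIC = 0.06832 × 0.948 = 0.06476 mmol/kg
Ksp = 10^(−6.37) = 4.266×10^-7
Ω = [Ca²⁺][CO3²⁻]/Ksp = (7.05×10^-3)(6.476×10^-5) / 4.266×10^-7 = 1.07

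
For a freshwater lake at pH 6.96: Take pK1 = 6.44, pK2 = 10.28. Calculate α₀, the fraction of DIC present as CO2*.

α₀ = 1 / (1 + K1/[H⁺] + K1K2/[H⁺]²) = 1 / (1 + 10^+0.52 + 10^-2.80)
   = 1 / (1 + 3.3113 + 0.0015849) = 1/4.3129 = 0.2319

α₀ = 0.232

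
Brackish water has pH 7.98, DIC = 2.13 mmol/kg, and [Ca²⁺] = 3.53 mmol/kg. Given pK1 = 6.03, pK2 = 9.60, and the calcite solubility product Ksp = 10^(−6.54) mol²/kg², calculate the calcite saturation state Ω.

α₂ = 1 / (1 + [H⁺]/K2 + [H⁺]²/(K1K2)) = 1 / (1 + 10^+1.62 + 10^-0.33)
   = 1 / (1 + 41.687 + 0.46774) = 1/43.155 = 0.02317
[CO3²⁻] = α₂ × DIC = 0.02317 × 2.13 = 0.04936 mmol/kg
Ksp = 10^(−6.54) = 2.884×10^-7
Ω = [Ca²⁺][CO3²⁻]/Ksp = (3.53×10^-3)(4.936×10^-5) / 2.884×10^-7 = 0.604

Ω = 0.604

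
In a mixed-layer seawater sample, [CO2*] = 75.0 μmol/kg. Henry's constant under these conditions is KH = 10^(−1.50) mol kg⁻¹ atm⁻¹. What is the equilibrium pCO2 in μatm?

pCO2 = 2370 μatm

KH = 10^(−1.50) = 3.162×10^-2 mol kg⁻¹ atm⁻¹
pCO2 = [CO2*]/KH = 75.0×10^-6 / 3.162×10^-2 = 2.37×10^-3 atm = 2370 μatm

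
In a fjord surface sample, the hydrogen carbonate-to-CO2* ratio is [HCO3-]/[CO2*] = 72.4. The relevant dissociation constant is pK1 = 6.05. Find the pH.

pH = 7.91

From K1 = [H⁺][HCO3-]/[CO2*]:  pH = pK1 + log₁₀([HCO3-]/[CO2*])
log₁₀(72.4) = +1.860
pH = 6.05 + (+1.860) = 7.91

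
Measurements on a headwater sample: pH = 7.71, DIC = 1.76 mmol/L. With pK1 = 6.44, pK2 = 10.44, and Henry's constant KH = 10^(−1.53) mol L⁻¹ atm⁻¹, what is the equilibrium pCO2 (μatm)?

α₀ = 1 / (1 + K1/[H⁺] + K1K2/[H⁺]²) = 1 / (1 + 10^+1.27 + 10^-1.46)
   = 1 / (1 + 18.621 + 0.034674) = 1/19.656 = 0.05088
[CO2*] = α₀ × DIC = 0.05088 × 1.76 = 0.08954 mmol/L
pCO2 = [CO2*]/KH = 8.954×10^-5 / 2.951×10^-2 = 3030 μatm

pCO2 = 3030 μatm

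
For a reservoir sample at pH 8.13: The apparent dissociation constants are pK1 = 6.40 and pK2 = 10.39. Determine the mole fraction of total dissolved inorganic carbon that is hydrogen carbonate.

α₁ = 1 / (1 + [H⁺]/K1 + K2/[H⁺]) = 1 / (1 + 10^-1.73 + 10^-2.26)
   = 1 / (1 + 0.018621 + 0.0054954) = 1/1.0241 = 0.9765

α₁ = 0.976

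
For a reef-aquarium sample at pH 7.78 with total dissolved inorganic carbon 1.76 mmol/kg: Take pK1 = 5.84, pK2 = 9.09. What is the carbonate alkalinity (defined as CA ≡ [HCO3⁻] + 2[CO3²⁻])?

CA = 1.82 mmol/kg

CA = [HCO3⁻] + 2[CO3²⁻] = (α₁ + 2α₂)·DIC
At pH 7.78: [H⁺]/K1 = 10^-1.94 = 0.011482, K2/[H⁺] = 10^-1.31 = 0.048978
α₁ = 1/(1 + 0.011482 + 0.048978) = 1/1.0605 = 0.9430; α₂ = α₁·K2/[H⁺] = 0.04619
α₁ + 2α₂ = 1.0354
CA = 1.0354 × 1.76 = 1.82 mmol/kg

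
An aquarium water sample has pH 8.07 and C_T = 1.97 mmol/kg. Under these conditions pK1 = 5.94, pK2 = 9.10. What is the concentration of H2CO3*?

[CO2*] = 13.3 μmol/kg

α₀ = 1 / (1 + K1/[H⁺] + K1K2/[H⁺]²) = 1 / (1 + 10^+2.13 + 10^+1.10)
   = 1 / (1 + 134.90 + 12.589) = 1/148.49 = 0.006735
[CO2*] = α₀ × DIC = 0.006735 × 1.97 = 0.0133 mmol/kg = 13.3 μmol/kg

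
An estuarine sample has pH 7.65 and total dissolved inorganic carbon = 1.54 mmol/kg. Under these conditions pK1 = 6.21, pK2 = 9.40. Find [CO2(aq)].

[CO2*] = 0.0530 mmol/kg

α₀ = 1 / (1 + K1/[H⁺] + K1K2/[H⁺]²) = 1 / (1 + 10^+1.44 + 10^-0.31)
   = 1 / (1 + 27.542 + 0.48978) = 1/29.032 = 0.03444
[CO2*] = α₀ × DIC = 0.03444 × 1.54 = 0.0530 mmol/kg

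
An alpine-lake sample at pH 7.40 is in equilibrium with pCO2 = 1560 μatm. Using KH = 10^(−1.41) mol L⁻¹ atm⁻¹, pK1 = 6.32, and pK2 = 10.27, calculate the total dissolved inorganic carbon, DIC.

DIC = 0.791 mmol/L

[CO2*] = KH · pCO2 = 10^(−1.41) × 1560×10^-6 = 6.069×10^-5 mol/L
α₀ = 1/(1 + K1/[H⁺] + K1K2/[H⁺]²) = 1/(1 + 10^+1.08 + 10^-1.79) = 0.07669
DIC = [CO2*]/α₀ = 6.069×10^-5 / 0.07669 = 0.791 mmol/L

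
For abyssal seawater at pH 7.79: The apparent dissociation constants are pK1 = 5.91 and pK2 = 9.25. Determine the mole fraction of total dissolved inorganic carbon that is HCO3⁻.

α₁ = 1 / (1 + [H⁺]/K1 + K2/[H⁺]) = 1 / (1 + 10^-1.88 + 10^-1.46)
   = 1 / (1 + 0.013183 + 0.034674) = 1/1.0479 = 0.9543

α₁ = 0.954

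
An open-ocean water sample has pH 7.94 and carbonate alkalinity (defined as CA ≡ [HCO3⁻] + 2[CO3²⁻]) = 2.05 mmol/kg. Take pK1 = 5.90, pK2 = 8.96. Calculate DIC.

DIC = 1.90 mmol/kg

CA = [HCO3⁻] + 2[CO3²⁻] = (α₁ + 2α₂)·DIC
At pH 7.94: [H⁺]/K1 = 10^-2.04 = 0.0091201, K2/[H⁺] = 10^-1.02 = 0.095499
α₁ = 1/(1 + 0.0091201 + 0.095499) = 1/1.1046 = 0.9053; α₂ = α₁·K2/[H⁺] = 0.08645
α₁ + 2α₂ = 1.0782
DIC = CA / (α₁ + 2α₂) = 2.05 / 1.0782 = 1.90 mmol/kg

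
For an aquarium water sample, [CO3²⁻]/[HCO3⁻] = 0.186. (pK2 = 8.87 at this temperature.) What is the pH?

pH = 8.14

From K2 = [H⁺][CO3²⁻]/[HCO3⁻]:  pH = pK2 + log₁₀([CO3²⁻]/[HCO3⁻])
log₁₀(0.186) = -0.730
pH = 8.87 + (-0.730) = 8.14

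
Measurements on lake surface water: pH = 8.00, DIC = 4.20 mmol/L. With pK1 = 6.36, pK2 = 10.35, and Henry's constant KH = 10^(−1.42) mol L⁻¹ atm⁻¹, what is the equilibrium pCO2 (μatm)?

α₀ = 1 / (1 + K1/[H⁺] + K1K2/[H⁺]²) = 1 / (1 + 10^+1.64 + 10^-0.71)
   = 1 / (1 + 43.652 + 0.19498) = 1/44.847 = 0.02230
[CO2*] = α₀ × DIC = 0.02230 × 4.20 = 0.09365 mmol/L
pCO2 = [CO2*]/KH = 9.365×10^-5 / 3.802×10^-2 = 2460 μatm

pCO2 = 2460 μatm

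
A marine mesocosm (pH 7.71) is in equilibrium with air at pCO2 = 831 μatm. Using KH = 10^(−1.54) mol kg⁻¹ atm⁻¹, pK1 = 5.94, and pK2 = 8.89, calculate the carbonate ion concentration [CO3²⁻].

[CO2*] = KH · pCO2 = 10^(−1.54) × 831×10^-6 = 2.397×10^-5 mol/kg
α₀ = 1/(1 + K1/[H⁺] + K1K2/[H⁺]²) = 1/(1 + 10^+1.77 + 10^+0.59) = 0.01568
DIC = [CO2*]/α₀ = 2.397×10^-5 / 0.01568 = 1.528 mmol/kg
[CO3²⁻] = α₂·DIC; α₂ = 0.06100, so [CO3²⁻] = 0.06100 × 1.528 = 0.0932 mmol/kg

[CO3²⁻] = 0.0932 mmol/kg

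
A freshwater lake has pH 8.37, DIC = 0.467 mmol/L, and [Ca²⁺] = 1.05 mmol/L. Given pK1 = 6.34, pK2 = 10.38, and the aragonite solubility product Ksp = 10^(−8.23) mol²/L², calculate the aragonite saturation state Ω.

Ω = 0.799

α₂ = 1 / (1 + [H⁺]/K2 + [H⁺]²/(K1K2)) = 1 / (1 + 10^+2.01 + 10^-0.02)
   = 1 / (1 + 102.33 + 0.95499) = 1/104.28 = 0.009589
[CO3²⁻] = α₂ × DIC = 0.009589 × 0.467 = 0.004478 mmol/L = 4.478 μmol/L
Ksp = 10^(−8.23) = 5.888×10^-9
Ω = [Ca²⁺][CO3²⁻]/Ksp = (1.05×10^-3)(4.478×10^-6) / 5.888×10^-9 = 0.799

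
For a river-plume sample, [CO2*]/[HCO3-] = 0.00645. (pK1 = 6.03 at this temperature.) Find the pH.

From K1 = [H⁺][HCO3-]/[CO2*]:  pH = pK1 − log₁₀([CO2*]/[HCO3-])
log₁₀(0.00645) = -2.190
pH = 6.03 − (-2.190) = 8.22

pH = 8.22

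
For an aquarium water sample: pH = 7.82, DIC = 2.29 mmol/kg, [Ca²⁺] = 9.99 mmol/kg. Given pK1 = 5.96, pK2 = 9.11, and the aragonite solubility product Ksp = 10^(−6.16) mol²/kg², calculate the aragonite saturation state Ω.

Ω = 1.59

α₂ = 1 / (1 + [H⁺]/K2 + [H⁺]²/(K1K2)) = 1 / (1 + 10^+1.29 + 10^-0.57)
   = 1 / (1 + 19.498 + 0.26915) = 1/20.768 = 0.04815
[CO3²⁻] = α₂ × DIC = 0.04815 × 2.29 = 0.1103 mmol/kg
Ksp = 10^(−6.16) = 6.918×10^-7
Ω = [Ca²⁺][CO3²⁻]/Ksp = (9.99×10^-3)(1.103×10^-4) / 6.918×10^-7 = 1.59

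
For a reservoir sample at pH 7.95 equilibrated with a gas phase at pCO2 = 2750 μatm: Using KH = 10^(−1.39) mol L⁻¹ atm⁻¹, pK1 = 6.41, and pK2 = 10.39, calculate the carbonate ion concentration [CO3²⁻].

[CO3²⁻] = 14.1 μmol/L

[CO2*] = KH · pCO2 = 10^(−1.39) × 2750×10^-6 = 1.120×10^-4 mol/L
α₀ = 1/(1 + K1/[H⁺] + K1K2/[H⁺]²) = 1/(1 + 10^+1.54 + 10^-0.90) = 0.02793
DIC = [CO2*]/α₀ = 1.120×10^-4 / 0.02793 = 4.011 mmol/L
[CO3²⁻] = α₂·DIC; α₂ = 0.003517, so [CO3²⁻] = 0.003517 × 4.011 = 0.0141 mmol/L = 14.1 μmol/L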